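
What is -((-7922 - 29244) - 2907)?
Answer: 40073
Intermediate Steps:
-((-7922 - 29244) - 2907) = -(-37166 - 2907) = -1*(-40073) = 40073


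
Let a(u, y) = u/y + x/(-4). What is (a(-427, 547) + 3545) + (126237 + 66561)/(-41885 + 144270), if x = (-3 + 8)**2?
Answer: 792992010669/224018380 ≈ 3539.9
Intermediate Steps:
x = 25 (x = 5**2 = 25)
a(u, y) = -25/4 + u/y (a(u, y) = u/y + 25/(-4) = u/y + 25*(-1/4) = u/y - 25/4 = -25/4 + u/y)
(a(-427, 547) + 3545) + (126237 + 66561)/(-41885 + 144270) = ((-25/4 - 427/547) + 3545) + (126237 + 66561)/(-41885 + 144270) = ((-25/4 - 427*1/547) + 3545) + 192798/102385 = ((-25/4 - 427/547) + 3545) + 192798*(1/102385) = (-15383/2188 + 3545) + 192798/102385 = 7741077/2188 + 192798/102385 = 792992010669/224018380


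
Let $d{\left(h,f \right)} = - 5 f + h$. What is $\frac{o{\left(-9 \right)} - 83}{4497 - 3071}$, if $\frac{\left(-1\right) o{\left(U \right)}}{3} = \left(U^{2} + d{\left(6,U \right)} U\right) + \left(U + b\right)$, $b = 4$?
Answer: $\frac{533}{713} \approx 0.74755$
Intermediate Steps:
$d{\left(h,f \right)} = h - 5 f$
$o{\left(U \right)} = -12 - 3 U - 3 U^{2} - 3 U \left(6 - 5 U\right)$ ($o{\left(U \right)} = - 3 \left(\left(U^{2} + \left(6 - 5 U\right) U\right) + \left(U + 4\right)\right) = - 3 \left(\left(U^{2} + U \left(6 - 5 U\right)\right) + \left(4 + U\right)\right) = - 3 \left(4 + U + U^{2} + U \left(6 - 5 U\right)\right) = -12 - 3 U - 3 U^{2} - 3 U \left(6 - 5 U\right)$)
$\frac{o{\left(-9 \right)} - 83}{4497 - 3071} = \frac{\left(-12 - -189 + 12 \left(-9\right)^{2}\right) - 83}{4497 - 3071} = \frac{\left(-12 + 189 + 12 \cdot 81\right) - 83}{1426} = \left(\left(-12 + 189 + 972\right) - 83\right) \frac{1}{1426} = \left(1149 - 83\right) \frac{1}{1426} = 1066 \cdot \frac{1}{1426} = \frac{533}{713}$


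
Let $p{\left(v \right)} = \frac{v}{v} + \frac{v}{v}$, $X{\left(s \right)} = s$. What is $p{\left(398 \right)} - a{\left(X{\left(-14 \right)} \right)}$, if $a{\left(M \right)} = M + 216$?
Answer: $-200$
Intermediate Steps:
$a{\left(M \right)} = 216 + M$
$p{\left(v \right)} = 2$ ($p{\left(v \right)} = 1 + 1 = 2$)
$p{\left(398 \right)} - a{\left(X{\left(-14 \right)} \right)} = 2 - \left(216 - 14\right) = 2 - 202 = -200$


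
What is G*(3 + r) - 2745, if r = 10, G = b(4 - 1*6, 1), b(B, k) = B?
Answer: -2771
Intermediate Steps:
G = -2 (G = 4 - 1*6 = 4 - 6 = -2)
G*(3 + r) - 2745 = -2*(3 + 10) - 2745 = -2*13 - 2745 = -26 - 2745 = -2771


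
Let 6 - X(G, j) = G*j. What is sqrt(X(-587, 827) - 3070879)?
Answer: 4*I*sqrt(161589) ≈ 1607.9*I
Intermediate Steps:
X(G, j) = 6 - G*j
sqrt(X(-587, 827) - 3070879) = sqrt((6 - 1*(-587)*827) - 3070879) = sqrt((6 + 485449) - 3070879) = sqrt(485455 - 3070879) = sqrt(-2585424) = 4*I*sqrt(161589)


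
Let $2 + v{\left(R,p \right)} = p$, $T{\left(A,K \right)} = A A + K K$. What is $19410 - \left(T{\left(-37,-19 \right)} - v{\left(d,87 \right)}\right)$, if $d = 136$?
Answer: $17765$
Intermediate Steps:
$T{\left(A,K \right)} = A^{2} + K^{2}$
$v{\left(R,p \right)} = -2 + p$
$19410 - \left(T{\left(-37,-19 \right)} - v{\left(d,87 \right)}\right) = 19410 - \left(\left(\left(-37\right)^{2} + \left(-19\right)^{2}\right) - \left(-2 + 87\right)\right) = 19410 - \left(\left(1369 + 361\right) - 85\right) = 19410 - \left(1730 - 85\right) = 19410 - 1645 = 17765$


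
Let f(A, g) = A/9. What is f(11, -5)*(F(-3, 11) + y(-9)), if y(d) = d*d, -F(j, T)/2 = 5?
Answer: 781/9 ≈ 86.778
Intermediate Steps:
f(A, g) = A/9 (f(A, g) = A*(1/9) = A/9)
F(j, T) = -10 (F(j, T) = -2*5 = -10)
y(d) = d**2
f(11, -5)*(F(-3, 11) + y(-9)) = ((1/9)*11)*(-10 + (-9)**2) = 11*(-10 + 81)/9 = (11/9)*71 = 781/9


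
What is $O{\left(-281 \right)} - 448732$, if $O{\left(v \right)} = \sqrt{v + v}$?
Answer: $-448732 + i \sqrt{562} \approx -4.4873 \cdot 10^{5} + 23.707 i$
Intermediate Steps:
$O{\left(v \right)} = \sqrt{2} \sqrt{v}$ ($O{\left(v \right)} = \sqrt{2 v} = \sqrt{2} \sqrt{v}$)
$O{\left(-281 \right)} - 448732 = \sqrt{2} \sqrt{-281} - 448732 = \sqrt{2} i \sqrt{281} - 448732 = i \sqrt{562} - 448732 = -448732 + i \sqrt{562}$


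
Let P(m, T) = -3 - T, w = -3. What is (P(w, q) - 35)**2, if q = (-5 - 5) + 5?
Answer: 1089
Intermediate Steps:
q = -5 (q = -10 + 5 = -5)
(P(w, q) - 35)**2 = ((-3 - 1*(-5)) - 35)**2 = ((-3 + 5) - 35)**2 = (2 - 35)**2 = (-33)**2 = 1089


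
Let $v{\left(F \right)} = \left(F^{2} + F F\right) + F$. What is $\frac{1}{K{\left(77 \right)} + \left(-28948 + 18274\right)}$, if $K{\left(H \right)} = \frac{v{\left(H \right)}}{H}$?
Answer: $- \frac{1}{10519} \approx -9.5066 \cdot 10^{-5}$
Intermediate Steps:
$v{\left(F \right)} = F + 2 F^{2}$ ($v{\left(F \right)} = \left(F^{2} + F^{2}\right) + F = 2 F^{2} + F = F + 2 F^{2}$)
$K{\left(H \right)} = 1 + 2 H$ ($K{\left(H \right)} = \frac{H \left(1 + 2 H\right)}{H} = 1 + 2 H$)
$\frac{1}{K{\left(77 \right)} + \left(-28948 + 18274\right)} = \frac{1}{\left(1 + 2 \cdot 77\right) + \left(-28948 + 18274\right)} = \frac{1}{\left(1 + 154\right) - 10674} = \frac{1}{155 - 10674} = \frac{1}{-10519} = - \frac{1}{10519}$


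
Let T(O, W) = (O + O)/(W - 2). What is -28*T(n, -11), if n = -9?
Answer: -504/13 ≈ -38.769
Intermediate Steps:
T(O, W) = 2*O/(-2 + W) (T(O, W) = (2*O)/(-2 + W) = 2*O/(-2 + W))
-28*T(n, -11) = -56*(-9)/(-2 - 11) = -56*(-9)/(-13) = -56*(-9)*(-1)/13 = -28*18/13 = -504/13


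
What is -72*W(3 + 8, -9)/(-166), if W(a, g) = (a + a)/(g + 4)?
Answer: -792/415 ≈ -1.9084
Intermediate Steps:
W(a, g) = 2*a/(4 + g) (W(a, g) = (2*a)/(4 + g) = 2*a/(4 + g))
-72*W(3 + 8, -9)/(-166) = -144*(3 + 8)/(4 - 9)/(-166) = -144*11/(-5)*(-1/166) = -144*11*(-1)/5*(-1/166) = -72*(-22/5)*(-1/166) = (1584/5)*(-1/166) = -792/415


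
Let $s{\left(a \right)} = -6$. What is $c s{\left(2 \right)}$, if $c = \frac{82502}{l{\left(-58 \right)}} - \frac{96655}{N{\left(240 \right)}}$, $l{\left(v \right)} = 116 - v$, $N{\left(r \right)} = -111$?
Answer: $- \frac{8658564}{1073} \approx -8069.5$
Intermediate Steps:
$c = \frac{1443094}{1073}$ ($c = \frac{82502}{116 - -58} - \frac{96655}{-111} = \frac{82502}{116 + 58} - - \frac{96655}{111} = \frac{82502}{174} + \frac{96655}{111} = 82502 \cdot \frac{1}{174} + \frac{96655}{111} = \frac{41251}{87} + \frac{96655}{111} = \frac{1443094}{1073} \approx 1344.9$)
$c s{\left(2 \right)} = \frac{1443094}{1073} \left(-6\right) = - \frac{8658564}{1073}$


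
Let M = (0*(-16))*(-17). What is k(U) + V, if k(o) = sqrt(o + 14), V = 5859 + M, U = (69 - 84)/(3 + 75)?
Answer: 5859 + sqrt(9334)/26 ≈ 5862.7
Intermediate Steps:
U = -5/26 (U = -15/78 = -15*1/78 = -5/26 ≈ -0.19231)
M = 0 (M = 0*(-17) = 0)
V = 5859 (V = 5859 + 0 = 5859)
k(o) = sqrt(14 + o)
k(U) + V = sqrt(14 - 5/26) + 5859 = sqrt(359/26) + 5859 = sqrt(9334)/26 + 5859 = 5859 + sqrt(9334)/26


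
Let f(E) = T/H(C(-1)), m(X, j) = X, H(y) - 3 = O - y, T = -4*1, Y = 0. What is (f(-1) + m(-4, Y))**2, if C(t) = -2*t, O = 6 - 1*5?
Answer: 36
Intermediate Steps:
T = -4
O = 1 (O = 6 - 5 = 1)
H(y) = 4 - y (H(y) = 3 + (1 - y) = 4 - y)
f(E) = -2 (f(E) = -4/(4 - (-2)*(-1)) = -4/(4 - 1*2) = -4/(4 - 2) = -4/2 = -4*1/2 = -2)
(f(-1) + m(-4, Y))**2 = (-2 - 4)**2 = (-6)**2 = 36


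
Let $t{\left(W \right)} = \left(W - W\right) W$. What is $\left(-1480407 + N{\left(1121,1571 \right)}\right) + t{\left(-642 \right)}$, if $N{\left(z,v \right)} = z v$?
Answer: $280684$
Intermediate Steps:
$t{\left(W \right)} = 0$ ($t{\left(W \right)} = 0 W = 0$)
$N{\left(z,v \right)} = v z$
$\left(-1480407 + N{\left(1121,1571 \right)}\right) + t{\left(-642 \right)} = \left(-1480407 + 1571 \cdot 1121\right) + 0 = \left(-1480407 + 1761091\right) + 0 = 280684 + 0 = 280684$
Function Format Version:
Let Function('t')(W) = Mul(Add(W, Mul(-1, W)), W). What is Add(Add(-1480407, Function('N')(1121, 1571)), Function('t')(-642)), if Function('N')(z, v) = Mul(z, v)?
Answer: 280684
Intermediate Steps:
Function('t')(W) = 0 (Function('t')(W) = Mul(0, W) = 0)
Function('N')(z, v) = Mul(v, z)
Add(Add(-1480407, Function('N')(1121, 1571)), Function('t')(-642)) = Add(Add(-1480407, Mul(1571, 1121)), 0) = Add(Add(-1480407, 1761091), 0) = Add(280684, 0) = 280684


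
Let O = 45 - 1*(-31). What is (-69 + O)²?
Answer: 49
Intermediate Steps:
O = 76 (O = 45 + 31 = 76)
(-69 + O)² = (-69 + 76)² = 7² = 49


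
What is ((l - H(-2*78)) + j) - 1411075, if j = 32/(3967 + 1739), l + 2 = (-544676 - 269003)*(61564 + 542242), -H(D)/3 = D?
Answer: -1401695087405591/2853 ≈ -4.9131e+11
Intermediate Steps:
H(D) = -3*D
l = -491304262276 (l = -2 + (-544676 - 269003)*(61564 + 542242) = -2 - 813679*603806 = -2 - 491304262274 = -491304262276)
j = 16/2853 (j = 32/5706 = 32*(1/5706) = 16/2853 ≈ 0.0056081)
((l - H(-2*78)) + j) - 1411075 = ((-491304262276 - (-3)*(-2*78)) + 16/2853) - 1411075 = ((-491304262276 - (-3)*(-156)) + 16/2853) - 1411075 = ((-491304262276 - 1*468) + 16/2853) - 1411075 = ((-491304262276 - 468) + 16/2853) - 1411075 = (-491304262744 + 16/2853) - 1411075 = -1401691061608616/2853 - 1411075 = -1401695087405591/2853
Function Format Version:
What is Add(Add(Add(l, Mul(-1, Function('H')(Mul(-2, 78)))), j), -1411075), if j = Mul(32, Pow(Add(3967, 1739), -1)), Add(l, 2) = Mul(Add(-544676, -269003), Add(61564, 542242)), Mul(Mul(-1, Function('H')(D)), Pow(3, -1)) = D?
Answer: Rational(-1401695087405591, 2853) ≈ -4.9131e+11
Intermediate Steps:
Function('H')(D) = Mul(-3, D)
l = -491304262276 (l = Add(-2, Mul(Add(-544676, -269003), Add(61564, 542242))) = Add(-2, Mul(-813679, 603806)) = Add(-2, -491304262274) = -491304262276)
j = Rational(16, 2853) (j = Mul(32, Pow(5706, -1)) = Mul(32, Rational(1, 5706)) = Rational(16, 2853) ≈ 0.0056081)
Add(Add(Add(l, Mul(-1, Function('H')(Mul(-2, 78)))), j), -1411075) = Add(Add(Add(-491304262276, Mul(-1, Mul(-3, Mul(-2, 78)))), Rational(16, 2853)), -1411075) = Add(Add(Add(-491304262276, Mul(-1, Mul(-3, -156))), Rational(16, 2853)), -1411075) = Add(Add(Add(-491304262276, Mul(-1, 468)), Rational(16, 2853)), -1411075) = Add(Add(Add(-491304262276, -468), Rational(16, 2853)), -1411075) = Add(Add(-491304262744, Rational(16, 2853)), -1411075) = Add(Rational(-1401691061608616, 2853), -1411075) = Rational(-1401695087405591, 2853)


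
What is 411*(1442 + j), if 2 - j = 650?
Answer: 326334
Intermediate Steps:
j = -648 (j = 2 - 1*650 = 2 - 650 = -648)
411*(1442 + j) = 411*(1442 - 648) = 411*794 = 326334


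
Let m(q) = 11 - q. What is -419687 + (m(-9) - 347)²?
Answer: -312758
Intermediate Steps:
-419687 + (m(-9) - 347)² = -419687 + ((11 - 1*(-9)) - 347)² = -419687 + ((11 + 9) - 347)² = -419687 + (20 - 347)² = -419687 + (-327)² = -419687 + 106929 = -312758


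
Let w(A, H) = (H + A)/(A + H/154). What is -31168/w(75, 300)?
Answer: -2462272/385 ≈ -6395.5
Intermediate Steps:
w(A, H) = (A + H)/(A + H/154) (w(A, H) = (A + H)/(A + H*(1/154)) = (A + H)/(A + H/154))
-31168/w(75, 300) = -31168*(300 + 154*75)/(154*(75 + 300)) = -31168/(154*375/(300 + 11550)) = -31168/(154*375/11850) = -31168/(154*(1/11850)*375) = -31168/385/79 = -31168*79/385 = -2462272/385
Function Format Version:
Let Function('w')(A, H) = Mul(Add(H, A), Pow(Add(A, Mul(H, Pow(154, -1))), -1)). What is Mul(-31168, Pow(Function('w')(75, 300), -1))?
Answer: Rational(-2462272, 385) ≈ -6395.5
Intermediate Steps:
Function('w')(A, H) = Mul(Pow(Add(A, Mul(Rational(1, 154), H)), -1), Add(A, H)) (Function('w')(A, H) = Mul(Add(A, H), Pow(Add(A, Mul(H, Rational(1, 154))), -1)) = Mul(Add(A, H), Pow(Add(A, Mul(Rational(1, 154), H)), -1)) = Mul(Pow(Add(A, Mul(Rational(1, 154), H)), -1), Add(A, H)))
Mul(-31168, Pow(Function('w')(75, 300), -1)) = Mul(-31168, Pow(Mul(154, Pow(Add(300, Mul(154, 75)), -1), Add(75, 300)), -1)) = Mul(-31168, Pow(Mul(154, Pow(Add(300, 11550), -1), 375), -1)) = Mul(-31168, Pow(Mul(154, Pow(11850, -1), 375), -1)) = Mul(-31168, Pow(Mul(154, Rational(1, 11850), 375), -1)) = Mul(-31168, Pow(Rational(385, 79), -1)) = Mul(-31168, Rational(79, 385)) = Rational(-2462272, 385)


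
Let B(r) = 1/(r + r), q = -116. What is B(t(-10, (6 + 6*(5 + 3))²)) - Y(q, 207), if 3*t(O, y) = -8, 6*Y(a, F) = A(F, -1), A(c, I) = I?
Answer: -1/48 ≈ -0.020833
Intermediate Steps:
Y(a, F) = -⅙ (Y(a, F) = (⅙)*(-1) = -⅙)
t(O, y) = -8/3 (t(O, y) = (⅓)*(-8) = -8/3)
B(r) = 1/(2*r)
B(t(-10, (6 + 6*(5 + 3))²)) - Y(q, 207) = 1/(2*(-8/3)) - 1*(-⅙) = (½)*(-3/8) + ⅙ = -3/16 + ⅙ = -1/48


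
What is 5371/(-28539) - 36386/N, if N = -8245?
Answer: 994136159/235304055 ≈ 4.2249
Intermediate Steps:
5371/(-28539) - 36386/N = 5371/(-28539) - 36386/(-8245) = 5371*(-1/28539) - 36386*(-1/8245) = -5371/28539 + 36386/8245 = 994136159/235304055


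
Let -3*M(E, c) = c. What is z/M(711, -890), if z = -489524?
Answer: -734286/445 ≈ -1650.1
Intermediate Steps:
M(E, c) = -c/3
z/M(711, -890) = -489524/((-⅓*(-890))) = -489524/890/3 = -489524*3/890 = -734286/445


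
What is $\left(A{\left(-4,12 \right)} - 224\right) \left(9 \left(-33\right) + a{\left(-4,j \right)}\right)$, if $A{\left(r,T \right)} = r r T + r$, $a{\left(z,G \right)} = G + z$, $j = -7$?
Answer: $11088$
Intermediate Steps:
$A{\left(r,T \right)} = r + T r^{2}$ ($A{\left(r,T \right)} = r^{2} T + r = T r^{2} + r = r + T r^{2}$)
$\left(A{\left(-4,12 \right)} - 224\right) \left(9 \left(-33\right) + a{\left(-4,j \right)}\right) = \left(- 4 \left(1 + 12 \left(-4\right)\right) - 224\right) \left(9 \left(-33\right) - 11\right) = \left(- 4 \left(1 - 48\right) - 224\right) \left(-297 - 11\right) = \left(\left(-4\right) \left(-47\right) - 224\right) \left(-308\right) = \left(188 - 224\right) \left(-308\right) = \left(-36\right) \left(-308\right) = 11088$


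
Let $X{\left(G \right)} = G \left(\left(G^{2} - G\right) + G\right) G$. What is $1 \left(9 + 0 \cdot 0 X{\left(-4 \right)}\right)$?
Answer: $9$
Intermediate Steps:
$X{\left(G \right)} = G^{4}$ ($X{\left(G \right)} = G G^{2} G = G^{3} G = G^{4}$)
$1 \left(9 + 0 \cdot 0 X{\left(-4 \right)}\right) = 1 \left(9 + 0 \cdot 0 \left(-4\right)^{4}\right) = 1 \left(9 + 0 \cdot 256\right) = 1 \left(9 + 0\right) = 1 \cdot 9 = 9$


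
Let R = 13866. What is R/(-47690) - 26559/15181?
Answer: -38871012/19052155 ≈ -2.0402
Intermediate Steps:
R/(-47690) - 26559/15181 = 13866/(-47690) - 26559/15181 = 13866*(-1/47690) - 26559*1/15181 = -6933/23845 - 26559/15181 = -38871012/19052155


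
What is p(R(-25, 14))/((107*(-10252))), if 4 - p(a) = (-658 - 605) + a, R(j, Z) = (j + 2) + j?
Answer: -1315/1096964 ≈ -0.0011988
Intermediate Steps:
R(j, Z) = 2 + 2*j (R(j, Z) = (2 + j) + j = 2 + 2*j)
p(a) = 1267 - a (p(a) = 4 - ((-658 - 605) + a) = 4 - (-1263 + a) = 4 + (1263 - a) = 1267 - a)
p(R(-25, 14))/((107*(-10252))) = (1267 - (2 + 2*(-25)))/((107*(-10252))) = (1267 - (2 - 50))/(-1096964) = (1267 - 1*(-48))*(-1/1096964) = (1267 + 48)*(-1/1096964) = 1315*(-1/1096964) = -1315/1096964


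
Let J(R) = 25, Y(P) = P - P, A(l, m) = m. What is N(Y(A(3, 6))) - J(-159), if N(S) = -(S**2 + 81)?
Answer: -106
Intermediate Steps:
Y(P) = 0
N(S) = -81 - S**2 (N(S) = -(81 + S**2) = -81 - S**2)
N(Y(A(3, 6))) - J(-159) = (-81 - 1*0**2) - 1*25 = (-81 - 1*0) - 25 = (-81 + 0) - 25 = -81 - 25 = -106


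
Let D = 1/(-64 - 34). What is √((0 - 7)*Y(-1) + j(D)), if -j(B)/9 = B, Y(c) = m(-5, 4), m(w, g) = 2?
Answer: I*√2726/14 ≈ 3.7294*I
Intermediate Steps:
D = -1/98 (D = 1/(-98) = -1/98 ≈ -0.010204)
Y(c) = 2
j(B) = -9*B
√((0 - 7)*Y(-1) + j(D)) = √((0 - 7)*2 - 9*(-1/98)) = √(-7*2 + 9/98) = √(-14 + 9/98) = √(-1363/98) = I*√2726/14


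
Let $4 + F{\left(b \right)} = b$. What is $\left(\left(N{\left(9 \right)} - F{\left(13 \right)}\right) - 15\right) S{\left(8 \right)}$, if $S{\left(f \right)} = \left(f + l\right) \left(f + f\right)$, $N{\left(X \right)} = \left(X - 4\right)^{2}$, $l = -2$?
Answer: $96$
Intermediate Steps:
$N{\left(X \right)} = \left(-4 + X\right)^{2}$
$F{\left(b \right)} = -4 + b$
$S{\left(f \right)} = 2 f \left(-2 + f\right)$ ($S{\left(f \right)} = \left(f - 2\right) \left(f + f\right) = \left(-2 + f\right) 2 f = 2 f \left(-2 + f\right)$)
$\left(\left(N{\left(9 \right)} - F{\left(13 \right)}\right) - 15\right) S{\left(8 \right)} = \left(\left(\left(-4 + 9\right)^{2} - \left(-4 + 13\right)\right) - 15\right) 2 \cdot 8 \left(-2 + 8\right) = \left(\left(5^{2} - 9\right) - 15\right) 2 \cdot 8 \cdot 6 = \left(\left(25 - 9\right) - 15\right) 96 = \left(16 - 15\right) 96 = 1 \cdot 96 = 96$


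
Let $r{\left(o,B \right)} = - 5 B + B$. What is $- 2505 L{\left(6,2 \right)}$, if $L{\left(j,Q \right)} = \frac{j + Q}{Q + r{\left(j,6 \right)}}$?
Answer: $\frac{10020}{11} \approx 910.91$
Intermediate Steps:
$r{\left(o,B \right)} = - 4 B$
$L{\left(j,Q \right)} = \frac{Q + j}{-24 + Q}$ ($L{\left(j,Q \right)} = \frac{j + Q}{Q - 24} = \frac{Q + j}{Q - 24} = \frac{Q + j}{-24 + Q}$)
$- 2505 L{\left(6,2 \right)} = - 2505 \frac{2 + 6}{-24 + 2} = - 2505 \frac{1}{-22} \cdot 8 = - 2505 \left(\left(- \frac{1}{22}\right) 8\right) = \left(-2505\right) \left(- \frac{4}{11}\right) = \frac{10020}{11}$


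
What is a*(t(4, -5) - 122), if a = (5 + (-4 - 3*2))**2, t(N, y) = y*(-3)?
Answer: -2675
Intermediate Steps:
t(N, y) = -3*y
a = 25 (a = (5 + (-4 - 6))**2 = (5 - 10)**2 = (-5)**2 = 25)
a*(t(4, -5) - 122) = 25*(-3*(-5) - 122) = 25*(15 - 122) = 25*(-107) = -2675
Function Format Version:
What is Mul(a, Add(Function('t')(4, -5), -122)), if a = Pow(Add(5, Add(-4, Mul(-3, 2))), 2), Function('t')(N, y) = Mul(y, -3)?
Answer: -2675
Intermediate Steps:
Function('t')(N, y) = Mul(-3, y)
a = 25 (a = Pow(Add(5, Add(-4, -6)), 2) = Pow(Add(5, -10), 2) = Pow(-5, 2) = 25)
Mul(a, Add(Function('t')(4, -5), -122)) = Mul(25, Add(Mul(-3, -5), -122)) = Mul(25, Add(15, -122)) = Mul(25, -107) = -2675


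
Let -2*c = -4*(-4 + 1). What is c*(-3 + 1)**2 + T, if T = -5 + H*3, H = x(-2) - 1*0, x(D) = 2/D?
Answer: -32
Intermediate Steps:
H = -1 (H = 2/(-2) - 1*0 = 2*(-1/2) + 0 = -1 + 0 = -1)
c = -6 (c = -(-2)*(-4 + 1) = -(-2)*(-3) = -1/2*12 = -6)
T = -8 (T = -5 - 1*3 = -5 - 3 = -8)
c*(-3 + 1)**2 + T = -6*(-3 + 1)**2 - 8 = -6*(-2)**2 - 8 = -6*4 - 8 = -24 - 8 = -32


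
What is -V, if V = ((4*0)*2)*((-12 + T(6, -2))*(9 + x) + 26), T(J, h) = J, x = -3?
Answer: 0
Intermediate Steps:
V = 0 (V = ((4*0)*2)*((-12 + 6)*(9 - 3) + 26) = (0*2)*(-6*6 + 26) = 0*(-36 + 26) = 0*(-10) = 0)
-V = -1*0 = 0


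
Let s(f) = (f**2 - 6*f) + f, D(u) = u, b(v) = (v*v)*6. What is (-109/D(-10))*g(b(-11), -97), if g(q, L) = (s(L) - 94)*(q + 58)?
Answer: 83746880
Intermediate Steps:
b(v) = 6*v**2 (b(v) = v**2*6 = 6*v**2)
s(f) = f**2 - 5*f
g(q, L) = (-94 + L*(-5 + L))*(58 + q) (g(q, L) = (L*(-5 + L) - 94)*(q + 58) = (-94 + L*(-5 + L))*(58 + q))
(-109/D(-10))*g(b(-11), -97) = (-109/(-10))*(-5452 - 564*(-11)**2 + 58*(-97)*(-5 - 97) - 97*6*(-11)**2*(-5 - 97)) = (-109*(-1/10))*(-5452 - 564*121 + 58*(-97)*(-102) - 97*6*121*(-102)) = 109*(-5452 - 94*726 + 573852 - 97*726*(-102))/10 = 109*(-5452 - 68244 + 573852 + 7183044)/10 = (109/10)*7683200 = 83746880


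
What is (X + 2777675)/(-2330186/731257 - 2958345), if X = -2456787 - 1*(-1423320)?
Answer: -1275464309456/2163312819851 ≈ -0.58959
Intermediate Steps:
X = -1033467 (X = -2456787 + 1423320 = -1033467)
(X + 2777675)/(-2330186/731257 - 2958345) = (-1033467 + 2777675)/(-2330186/731257 - 2958345) = 1744208/(-2330186*1/731257 - 2958345) = 1744208/(-2330186/731257 - 2958345) = 1744208/(-2163312819851/731257) = 1744208*(-731257/2163312819851) = -1275464309456/2163312819851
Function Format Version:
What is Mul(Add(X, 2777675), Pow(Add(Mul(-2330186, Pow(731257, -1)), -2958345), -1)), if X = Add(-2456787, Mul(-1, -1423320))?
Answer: Rational(-1275464309456, 2163312819851) ≈ -0.58959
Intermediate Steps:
X = -1033467 (X = Add(-2456787, 1423320) = -1033467)
Mul(Add(X, 2777675), Pow(Add(Mul(-2330186, Pow(731257, -1)), -2958345), -1)) = Mul(Add(-1033467, 2777675), Pow(Add(Mul(-2330186, Pow(731257, -1)), -2958345), -1)) = Mul(1744208, Pow(Add(Mul(-2330186, Rational(1, 731257)), -2958345), -1)) = Mul(1744208, Pow(Add(Rational(-2330186, 731257), -2958345), -1)) = Mul(1744208, Pow(Rational(-2163312819851, 731257), -1)) = Mul(1744208, Rational(-731257, 2163312819851)) = Rational(-1275464309456, 2163312819851)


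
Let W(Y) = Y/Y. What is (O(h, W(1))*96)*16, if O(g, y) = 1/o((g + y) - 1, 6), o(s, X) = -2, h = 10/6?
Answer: -768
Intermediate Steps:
h = 5/3 (h = 10*(⅙) = 5/3 ≈ 1.6667)
W(Y) = 1
O(g, y) = -½ (O(g, y) = 1/(-2) = -½)
(O(h, W(1))*96)*16 = -½*96*16 = -48*16 = -768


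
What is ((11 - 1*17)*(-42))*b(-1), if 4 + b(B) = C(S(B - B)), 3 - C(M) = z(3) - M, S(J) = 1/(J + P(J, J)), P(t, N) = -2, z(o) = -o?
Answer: 378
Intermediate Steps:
S(J) = 1/(-2 + J) (S(J) = 1/(J - 2) = 1/(-2 + J))
C(M) = 6 + M (C(M) = 3 - (-1*3 - M) = 3 - (-3 - M) = 3 + (3 + M) = 6 + M)
b(B) = 3/2 (b(B) = -4 + (6 + 1/(-2 + (B - B))) = -4 + (6 + 1/(-2 + 0)) = -4 + (6 + 1/(-2)) = -4 + (6 - 1/2) = -4 + 11/2 = 3/2)
((11 - 1*17)*(-42))*b(-1) = ((11 - 1*17)*(-42))*(3/2) = ((11 - 17)*(-42))*(3/2) = -6*(-42)*(3/2) = 252*(3/2) = 378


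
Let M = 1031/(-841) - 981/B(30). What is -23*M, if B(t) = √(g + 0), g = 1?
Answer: 18999196/841 ≈ 22591.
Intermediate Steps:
B(t) = 1 (B(t) = √(1 + 0) = √1 = 1)
M = -826052/841 (M = 1031/(-841) - 981/1 = 1031*(-1/841) - 981*1 = -1031/841 - 981 = -826052/841 ≈ -982.23)
-23*M = -23*(-826052/841) = 18999196/841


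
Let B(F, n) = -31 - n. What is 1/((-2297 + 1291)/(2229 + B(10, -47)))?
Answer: -2245/1006 ≈ -2.2316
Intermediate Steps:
1/((-2297 + 1291)/(2229 + B(10, -47))) = 1/((-2297 + 1291)/(2229 + (-31 - 1*(-47)))) = 1/(-1006/(2229 + (-31 + 47))) = 1/(-1006/(2229 + 16)) = 1/(-1006/2245) = -2245/1006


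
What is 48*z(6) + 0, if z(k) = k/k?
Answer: 48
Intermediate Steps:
z(k) = 1
48*z(6) + 0 = 48*1 + 0 = 48 + 0 = 48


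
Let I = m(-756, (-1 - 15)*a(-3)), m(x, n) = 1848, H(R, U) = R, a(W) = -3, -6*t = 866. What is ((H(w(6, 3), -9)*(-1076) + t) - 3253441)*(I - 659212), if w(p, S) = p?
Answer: 6429101433136/3 ≈ 2.1430e+12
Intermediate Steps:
t = -433/3 (t = -⅙*866 = -433/3 ≈ -144.33)
I = 1848
((H(w(6, 3), -9)*(-1076) + t) - 3253441)*(I - 659212) = ((6*(-1076) - 433/3) - 3253441)*(1848 - 659212) = ((-6456 - 433/3) - 3253441)*(-657364) = (-19801/3 - 3253441)*(-657364) = -9780124/3*(-657364) = 6429101433136/3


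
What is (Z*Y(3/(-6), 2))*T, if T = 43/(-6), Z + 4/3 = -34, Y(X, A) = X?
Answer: -2279/18 ≈ -126.61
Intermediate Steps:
Z = -106/3 (Z = -4/3 - 34 = -106/3 ≈ -35.333)
T = -43/6 (T = 43*(-⅙) = -43/6 ≈ -7.1667)
(Z*Y(3/(-6), 2))*T = -106/(-6)*(-43/6) = -106*(-1)/6*(-43/6) = -106/3*(-½)*(-43/6) = (53/3)*(-43/6) = -2279/18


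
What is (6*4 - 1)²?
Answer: 529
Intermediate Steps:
(6*4 - 1)² = (24 - 1)² = 23² = 529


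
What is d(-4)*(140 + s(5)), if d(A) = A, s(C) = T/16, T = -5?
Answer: -2235/4 ≈ -558.75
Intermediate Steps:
s(C) = -5/16
d(-4)*(140 + s(5)) = -4*(140 - 5/16) = -4*2235/16 = -2235/4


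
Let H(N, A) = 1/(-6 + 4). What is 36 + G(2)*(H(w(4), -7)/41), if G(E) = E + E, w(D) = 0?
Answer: 1474/41 ≈ 35.951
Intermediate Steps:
H(N, A) = -½ (H(N, A) = 1/(-2) = -½)
G(E) = 2*E
36 + G(2)*(H(w(4), -7)/41) = 36 + (2*2)*(-½/41) = 36 + 4*(-½*1/41) = 36 + 4*(-1/82) = 36 - 2/41 = 1474/41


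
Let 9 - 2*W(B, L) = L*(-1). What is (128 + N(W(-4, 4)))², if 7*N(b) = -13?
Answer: 779689/49 ≈ 15912.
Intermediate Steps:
W(B, L) = 9/2 + L/2 (W(B, L) = 9/2 - L*(-1)/2 = 9/2 - (-1)*L/2 = 9/2 + L/2)
N(b) = -13/7 (N(b) = (⅐)*(-13) = -13/7)
(128 + N(W(-4, 4)))² = (128 - 13/7)² = (883/7)² = 779689/49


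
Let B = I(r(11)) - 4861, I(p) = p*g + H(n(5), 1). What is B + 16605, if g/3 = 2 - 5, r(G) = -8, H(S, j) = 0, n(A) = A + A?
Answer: 11816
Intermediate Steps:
n(A) = 2*A
g = -9 (g = 3*(2 - 5) = 3*(-3) = -9)
I(p) = -9*p (I(p) = p*(-9) + 0 = -9*p + 0 = -9*p)
B = -4789 (B = -9*(-8) - 4861 = 72 - 4861 = -4789)
B + 16605 = -4789 + 16605 = 11816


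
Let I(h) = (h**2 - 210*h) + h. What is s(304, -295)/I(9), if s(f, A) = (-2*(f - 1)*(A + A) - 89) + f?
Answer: -71551/360 ≈ -198.75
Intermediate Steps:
I(h) = h**2 - 209*h
s(f, A) = -89 + f - 4*A*(-1 + f) (s(f, A) = (-2*(-1 + f)*2*A - 89) + f = (-4*A*(-1 + f) - 89) + f = (-89 - 4*A*(-1 + f)) + f = -89 + f - 4*A*(-1 + f))
s(304, -295)/I(9) = (-89 + 304 + 4*(-295) - 4*(-295)*304)/((9*(-209 + 9))) = (-89 + 304 - 1180 + 358720)/((9*(-200))) = 357755/(-1800) = 357755*(-1/1800) = -71551/360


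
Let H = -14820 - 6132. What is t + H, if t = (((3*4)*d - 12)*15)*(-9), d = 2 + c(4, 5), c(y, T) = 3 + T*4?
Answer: -59832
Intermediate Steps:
c(y, T) = 3 + 4*T
d = 25 (d = 2 + (3 + 4*5) = 2 + (3 + 20) = 2 + 23 = 25)
H = -20952
t = -38880 (t = (((3*4)*25 - 12)*15)*(-9) = ((12*25 - 12)*15)*(-9) = ((300 - 12)*15)*(-9) = (288*15)*(-9) = 4320*(-9) = -38880)
t + H = -38880 - 20952 = -59832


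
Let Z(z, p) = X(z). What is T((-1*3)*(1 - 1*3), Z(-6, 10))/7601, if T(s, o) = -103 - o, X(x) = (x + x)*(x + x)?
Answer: -247/7601 ≈ -0.032496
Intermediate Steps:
X(x) = 4*x**2 (X(x) = (2*x)*(2*x) = 4*x**2)
Z(z, p) = 4*z**2
T((-1*3)*(1 - 1*3), Z(-6, 10))/7601 = (-103 - 4*(-6)**2)/7601 = (-103 - 4*36)*(1/7601) = (-103 - 1*144)*(1/7601) = (-103 - 144)*(1/7601) = -247*1/7601 = -247/7601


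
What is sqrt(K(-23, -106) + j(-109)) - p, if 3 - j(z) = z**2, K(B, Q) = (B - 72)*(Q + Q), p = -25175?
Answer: 25175 + 9*sqrt(102) ≈ 25266.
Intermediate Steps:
K(B, Q) = 2*Q*(-72 + B) (K(B, Q) = (-72 + B)*(2*Q) = 2*Q*(-72 + B))
j(z) = 3 - z**2
sqrt(K(-23, -106) + j(-109)) - p = sqrt(2*(-106)*(-72 - 23) + (3 - 1*(-109)**2)) - 1*(-25175) = sqrt(2*(-106)*(-95) + (3 - 1*11881)) + 25175 = sqrt(20140 + (3 - 11881)) + 25175 = sqrt(20140 - 11878) + 25175 = sqrt(8262) + 25175 = 9*sqrt(102) + 25175 = 25175 + 9*sqrt(102)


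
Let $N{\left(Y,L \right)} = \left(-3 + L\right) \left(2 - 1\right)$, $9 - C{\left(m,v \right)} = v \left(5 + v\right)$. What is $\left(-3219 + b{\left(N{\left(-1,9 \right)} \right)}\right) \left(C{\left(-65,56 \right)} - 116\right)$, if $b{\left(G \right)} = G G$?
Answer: $11213709$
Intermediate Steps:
$C{\left(m,v \right)} = 9 - v \left(5 + v\right)$
$N{\left(Y,L \right)} = -3 + L$ ($N{\left(Y,L \right)} = \left(-3 + L\right) 1 = -3 + L$)
$b{\left(G \right)} = G^{2}$
$\left(-3219 + b{\left(N{\left(-1,9 \right)} \right)}\right) \left(C{\left(-65,56 \right)} - 116\right) = \left(-3219 + \left(-3 + 9\right)^{2}\right) \left(\left(9 - 56^{2} - 280\right) - 116\right) = \left(-3219 + 6^{2}\right) \left(\left(9 - 3136 - 280\right) - 116\right) = \left(-3219 + 36\right) \left(\left(9 - 3136 - 280\right) - 116\right) = - 3183 \left(-3407 - 116\right) = \left(-3183\right) \left(-3523\right) = 11213709$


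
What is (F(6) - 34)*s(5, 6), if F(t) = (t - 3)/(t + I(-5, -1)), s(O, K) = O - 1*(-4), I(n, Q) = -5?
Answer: -279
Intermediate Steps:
s(O, K) = 4 + O (s(O, K) = O + 4 = 4 + O)
F(t) = (-3 + t)/(-5 + t) (F(t) = (t - 3)/(t - 5) = (-3 + t)/(-5 + t))
(F(6) - 34)*s(5, 6) = ((-3 + 6)/(-5 + 6) - 34)*(4 + 5) = (3/1 - 34)*9 = (1*3 - 34)*9 = (3 - 34)*9 = -31*9 = -279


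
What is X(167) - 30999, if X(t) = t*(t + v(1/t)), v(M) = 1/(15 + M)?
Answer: -7765771/2506 ≈ -3098.9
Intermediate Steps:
X(t) = t*(t + 1/(15 + 1/t))
X(167) - 30999 = 167²*(2 + 15*167)/(1 + 15*167) - 30999 = 27889*(2 + 2505)/(1 + 2505) - 30999 = 27889*2507/2506 - 30999 = 27889*(1/2506)*2507 - 30999 = 69917723/2506 - 30999 = -7765771/2506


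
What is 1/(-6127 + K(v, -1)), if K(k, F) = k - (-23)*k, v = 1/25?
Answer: -25/153151 ≈ -0.00016324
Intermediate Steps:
v = 1/25 ≈ 0.040000
K(k, F) = 24*k (K(k, F) = k + 23*k = 24*k)
1/(-6127 + K(v, -1)) = 1/(-6127 + 24*(1/25)) = 1/(-6127 + 24/25) = 1/(-153151/25) = -25/153151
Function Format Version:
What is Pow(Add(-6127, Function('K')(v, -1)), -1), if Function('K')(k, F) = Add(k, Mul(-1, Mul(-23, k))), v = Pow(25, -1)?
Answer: Rational(-25, 153151) ≈ -0.00016324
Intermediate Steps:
v = Rational(1, 25) ≈ 0.040000
Function('K')(k, F) = Mul(24, k) (Function('K')(k, F) = Add(k, Mul(23, k)) = Mul(24, k))
Pow(Add(-6127, Function('K')(v, -1)), -1) = Pow(Add(-6127, Mul(24, Rational(1, 25))), -1) = Pow(Add(-6127, Rational(24, 25)), -1) = Pow(Rational(-153151, 25), -1) = Rational(-25, 153151)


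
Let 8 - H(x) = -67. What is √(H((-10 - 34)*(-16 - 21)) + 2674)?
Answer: √2749 ≈ 52.431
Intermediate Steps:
H(x) = 75 (H(x) = 8 - 1*(-67) = 8 + 67 = 75)
√(H((-10 - 34)*(-16 - 21)) + 2674) = √(75 + 2674) = √2749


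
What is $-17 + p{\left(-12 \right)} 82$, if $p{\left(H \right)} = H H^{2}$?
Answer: $-141713$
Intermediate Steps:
$p{\left(H \right)} = H^{3}$
$-17 + p{\left(-12 \right)} 82 = -17 + \left(-12\right)^{3} \cdot 82 = -17 - 141696 = -141713$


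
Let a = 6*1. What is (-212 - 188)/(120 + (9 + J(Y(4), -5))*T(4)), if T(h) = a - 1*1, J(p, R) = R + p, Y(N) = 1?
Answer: -80/29 ≈ -2.7586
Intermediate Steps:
a = 6
T(h) = 5 (T(h) = 6 - 1*1 = 6 - 1 = 5)
(-212 - 188)/(120 + (9 + J(Y(4), -5))*T(4)) = (-212 - 188)/(120 + (9 + (-5 + 1))*5) = -400/(120 + (9 - 4)*5) = -400/(120 + 5*5) = -400/(120 + 25) = -400/145 = -400*1/145 = -80/29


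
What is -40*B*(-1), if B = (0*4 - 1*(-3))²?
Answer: 360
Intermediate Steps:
B = 9 (B = (0 + 3)² = 3² = 9)
-40*B*(-1) = -40*9*(-1) = -360*(-1) = 360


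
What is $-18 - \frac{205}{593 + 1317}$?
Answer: $- \frac{6917}{382} \approx -18.107$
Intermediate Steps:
$-18 - \frac{205}{593 + 1317} = -18 - \frac{205}{1910} = -18 - \frac{41}{382} = - \frac{6917}{382}$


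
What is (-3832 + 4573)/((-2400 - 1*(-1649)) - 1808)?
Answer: -247/853 ≈ -0.28957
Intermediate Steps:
(-3832 + 4573)/((-2400 - 1*(-1649)) - 1808) = 741/((-2400 + 1649) - 1808) = 741/(-751 - 1808) = 741/(-2559) = 741*(-1/2559) = -247/853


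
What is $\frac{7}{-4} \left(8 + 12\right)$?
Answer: $-35$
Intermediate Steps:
$\frac{7}{-4} \left(8 + 12\right) = 7 \left(- \frac{1}{4}\right) 20 = \left(- \frac{7}{4}\right) 20 = -35$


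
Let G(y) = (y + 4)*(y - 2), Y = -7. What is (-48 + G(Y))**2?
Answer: 441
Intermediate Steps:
G(y) = (-2 + y)*(4 + y) (G(y) = (4 + y)*(-2 + y) = (-2 + y)*(4 + y))
(-48 + G(Y))**2 = (-48 + (-8 + (-7)**2 + 2*(-7)))**2 = (-48 + (-8 + 49 - 14))**2 = (-48 + 27)**2 = (-21)**2 = 441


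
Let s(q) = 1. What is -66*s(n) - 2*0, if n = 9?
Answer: -66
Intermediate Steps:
-66*s(n) - 2*0 = -66*1 - 2*0 = -66 + 0 = -66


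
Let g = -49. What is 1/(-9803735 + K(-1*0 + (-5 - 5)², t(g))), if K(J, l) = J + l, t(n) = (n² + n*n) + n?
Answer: -1/9798882 ≈ -1.0205e-7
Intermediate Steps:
t(n) = n + 2*n² (t(n) = (n² + n²) + n = 2*n² + n = n + 2*n²)
1/(-9803735 + K(-1*0 + (-5 - 5)², t(g))) = 1/(-9803735 + ((-1*0 + (-5 - 5)²) - 49*(1 + 2*(-49)))) = 1/(-9803735 + ((0 + (-10)²) - 49*(1 - 98))) = 1/(-9803735 + ((0 + 100) - 49*(-97))) = 1/(-9803735 + (100 + 4753)) = 1/(-9803735 + 4853) = 1/(-9798882) = -1/9798882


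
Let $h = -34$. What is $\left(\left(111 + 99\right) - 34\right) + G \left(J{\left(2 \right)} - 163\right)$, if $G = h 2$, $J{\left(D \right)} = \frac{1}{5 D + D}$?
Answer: $\frac{33763}{3} \approx 11254.0$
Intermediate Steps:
$J{\left(D \right)} = \frac{1}{6 D}$
$G = -68$ ($G = \left(-34\right) 2 = -68$)
$\left(\left(111 + 99\right) - 34\right) + G \left(J{\left(2 \right)} - 163\right) = \left(\left(111 + 99\right) - 34\right) - 68 \left(\frac{1}{6 \cdot 2} - 163\right) = \left(210 - 34\right) - 68 \left(\frac{1}{6} \cdot \frac{1}{2} - 163\right) = 176 - 68 \left(\frac{1}{12} - 163\right) = 176 - - \frac{33235}{3} = 176 + \frac{33235}{3} = \frac{33763}{3}$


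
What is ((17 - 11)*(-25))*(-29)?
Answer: 4350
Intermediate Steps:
((17 - 11)*(-25))*(-29) = (6*(-25))*(-29) = -150*(-29) = 4350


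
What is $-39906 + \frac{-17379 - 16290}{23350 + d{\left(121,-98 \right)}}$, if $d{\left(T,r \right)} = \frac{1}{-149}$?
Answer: $- \frac{138843936675}{3479149} \approx -39907.0$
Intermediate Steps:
$d{\left(T,r \right)} = - \frac{1}{149}$
$-39906 + \frac{-17379 - 16290}{23350 + d{\left(121,-98 \right)}} = -39906 + \frac{-17379 - 16290}{23350 - \frac{1}{149}} = -39906 - \frac{33669}{\frac{3479149}{149}} = -39906 - \frac{5016681}{3479149} = - \frac{138843936675}{3479149}$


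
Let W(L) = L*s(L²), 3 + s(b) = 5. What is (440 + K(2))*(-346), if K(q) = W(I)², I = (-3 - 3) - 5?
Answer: -319704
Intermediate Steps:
s(b) = 2 (s(b) = -3 + 5 = 2)
I = -11 (I = -6 - 5 = -11)
W(L) = 2*L (W(L) = L*2 = 2*L)
K(q) = 484 (K(q) = (2*(-11))² = (-22)² = 484)
(440 + K(2))*(-346) = (440 + 484)*(-346) = 924*(-346) = -319704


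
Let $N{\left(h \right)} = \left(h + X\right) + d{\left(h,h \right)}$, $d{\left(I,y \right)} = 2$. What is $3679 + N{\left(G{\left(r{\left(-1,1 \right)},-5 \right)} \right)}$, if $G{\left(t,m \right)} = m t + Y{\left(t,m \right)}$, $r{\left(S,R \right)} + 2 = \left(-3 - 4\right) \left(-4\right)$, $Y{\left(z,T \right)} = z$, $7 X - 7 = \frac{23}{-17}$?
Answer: $\frac{425759}{119} \approx 3577.8$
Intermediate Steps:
$X = \frac{96}{119}$ ($X = 1 + \frac{23 \frac{1}{-17}}{7} = 1 + \frac{23 \left(- \frac{1}{17}\right)}{7} = 1 + \frac{1}{7} \left(- \frac{23}{17}\right) = 1 - \frac{23}{119} = \frac{96}{119} \approx 0.80672$)
$r{\left(S,R \right)} = 26$ ($r{\left(S,R \right)} = -2 + \left(-3 - 4\right) \left(-4\right) = -2 - -28 = -2 + 28 = 26$)
$G{\left(t,m \right)} = t + m t$ ($G{\left(t,m \right)} = m t + t = t + m t$)
$N{\left(h \right)} = \frac{334}{119} + h$ ($N{\left(h \right)} = \left(h + \frac{96}{119}\right) + 2 = \left(\frac{96}{119} + h\right) + 2 = \frac{334}{119} + h$)
$3679 + N{\left(G{\left(r{\left(-1,1 \right)},-5 \right)} \right)} = 3679 + \left(\frac{334}{119} + 26 \left(1 - 5\right)\right) = 3679 + \left(\frac{334}{119} + 26 \left(-4\right)\right) = 3679 + \left(\frac{334}{119} - 104\right) = 3679 - \frac{12042}{119} = \frac{425759}{119}$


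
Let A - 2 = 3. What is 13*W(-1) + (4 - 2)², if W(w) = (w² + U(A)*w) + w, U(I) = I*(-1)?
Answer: 69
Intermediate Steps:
A = 5 (A = 2 + 3 = 5)
U(I) = -I
W(w) = w² - 4*w (W(w) = (w² + (-1*5)*w) + w = (w² - 5*w) + w = w² - 4*w)
13*W(-1) + (4 - 2)² = 13*(-(-4 - 1)) + (4 - 2)² = 13*(-1*(-5)) + 2² = 13*5 + 4 = 65 + 4 = 69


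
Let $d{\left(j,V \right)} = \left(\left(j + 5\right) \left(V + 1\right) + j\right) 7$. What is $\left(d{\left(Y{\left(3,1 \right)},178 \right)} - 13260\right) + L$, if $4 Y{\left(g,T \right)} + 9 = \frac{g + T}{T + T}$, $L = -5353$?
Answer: $-14553$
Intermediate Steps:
$Y{\left(g,T \right)} = - \frac{9}{4} + \frac{T + g}{8 T}$ ($Y{\left(g,T \right)} = - \frac{9}{4} + \frac{\left(g + T\right) \frac{1}{T + T}}{4} = - \frac{9}{4} + \frac{\left(T + g\right) \frac{1}{2 T}}{4} = - \frac{9}{4} + \frac{\frac{1}{2} \frac{1}{T} \left(T + g\right)}{4} = - \frac{9}{4} + \frac{T + g}{8 T}$)
$d{\left(j,V \right)} = 7 j + 7 \left(1 + V\right) \left(5 + j\right)$ ($d{\left(j,V \right)} = \left(\left(5 + j\right) \left(1 + V\right) + j\right) 7 = \left(\left(1 + V\right) \left(5 + j\right) + j\right) 7 = \left(j + \left(1 + V\right) \left(5 + j\right)\right) 7 = 7 j + 7 \left(1 + V\right) \left(5 + j\right)$)
$\left(d{\left(Y{\left(3,1 \right)},178 \right)} - 13260\right) + L = \left(\left(35 + 14 \frac{3 - 17}{8 \cdot 1} + 35 \cdot 178 + 7 \cdot 178 \frac{3 - 17}{8 \cdot 1}\right) - 13260\right) - 5353 = \left(\left(35 + 14 \cdot \frac{1}{8} \cdot 1 \left(3 - 17\right) + 6230 + 7 \cdot 178 \cdot \frac{1}{8} \cdot 1 \left(3 - 17\right)\right) - 13260\right) - 5353 = \left(\left(35 + 14 \cdot \frac{1}{8} \cdot 1 \left(-14\right) + 6230 + 7 \cdot 178 \cdot \frac{1}{8} \cdot 1 \left(-14\right)\right) - 13260\right) - 5353 = \left(\left(35 + 14 \left(- \frac{7}{4}\right) + 6230 + 7 \cdot 178 \left(- \frac{7}{4}\right)\right) - 13260\right) - 5353 = \left(\left(35 - \frac{49}{2} + 6230 - \frac{4361}{2}\right) - 13260\right) - 5353 = \left(4060 - 13260\right) - 5353 = -9200 - 5353 = -14553$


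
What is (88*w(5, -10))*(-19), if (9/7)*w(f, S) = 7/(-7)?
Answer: 11704/9 ≈ 1300.4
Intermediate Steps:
w(f, S) = -7/9 (w(f, S) = 7*(7/(-7))/9 = 7*(7*(-⅐))/9 = (7/9)*(-1) = -7/9)
(88*w(5, -10))*(-19) = (88*(-7/9))*(-19) = -616/9*(-19) = 11704/9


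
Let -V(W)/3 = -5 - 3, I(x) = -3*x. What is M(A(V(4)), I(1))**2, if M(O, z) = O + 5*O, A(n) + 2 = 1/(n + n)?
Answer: 9025/64 ≈ 141.02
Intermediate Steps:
V(W) = 24 (V(W) = -3*(-5 - 3) = -3*(-8) = 24)
A(n) = -2 + 1/(2*n) (A(n) = -2 + 1/(n + n) = -2 + 1/(2*n))
M(O, z) = 6*O
M(A(V(4)), I(1))**2 = (6*(-2 + (1/2)/24))**2 = (6*(-2 + (1/2)*(1/24)))**2 = (6*(-2 + 1/48))**2 = (6*(-95/48))**2 = (-95/8)**2 = 9025/64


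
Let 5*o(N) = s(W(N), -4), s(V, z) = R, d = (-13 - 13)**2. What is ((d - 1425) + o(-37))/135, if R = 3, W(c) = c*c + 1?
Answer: -3742/675 ≈ -5.5437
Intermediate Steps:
d = 676 (d = (-26)**2 = 676)
W(c) = 1 + c**2 (W(c) = c**2 + 1 = 1 + c**2)
s(V, z) = 3
o(N) = 3/5 (o(N) = (1/5)*3 = 3/5)
((d - 1425) + o(-37))/135 = ((676 - 1425) + 3/5)/135 = (-749 + 3/5)*(1/135) = -3742/5*1/135 = -3742/675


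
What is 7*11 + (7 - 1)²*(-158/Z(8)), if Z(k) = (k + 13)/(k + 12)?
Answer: -37381/7 ≈ -5340.1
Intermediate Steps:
Z(k) = (13 + k)/(12 + k)
7*11 + (7 - 1)²*(-158/Z(8)) = 7*11 + (7 - 1)²*(-158*(12 + 8)/(13 + 8)) = 77 + 6²*(-158/(21/20)) = 77 + 36*(-158/((1/20)*21)) = 77 + 36*(-158/21/20) = 77 + 36*(-158*20/21) = 77 + 36*(-3160/21) = 77 - 37920/7 = -37381/7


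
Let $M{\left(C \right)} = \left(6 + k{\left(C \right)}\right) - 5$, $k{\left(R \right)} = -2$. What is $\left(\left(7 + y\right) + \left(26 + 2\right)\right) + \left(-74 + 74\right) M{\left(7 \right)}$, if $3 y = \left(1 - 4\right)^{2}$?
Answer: $38$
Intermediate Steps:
$y = 3$ ($y = \frac{\left(1 - 4\right)^{2}}{3} = \frac{\left(-3\right)^{2}}{3} = \frac{1}{3} \cdot 9 = 3$)
$M{\left(C \right)} = -1$ ($M{\left(C \right)} = \left(6 - 2\right) - 5 = 4 - 5 = -1$)
$\left(\left(7 + y\right) + \left(26 + 2\right)\right) + \left(-74 + 74\right) M{\left(7 \right)} = \left(\left(7 + 3\right) + \left(26 + 2\right)\right) + \left(-74 + 74\right) \left(-1\right) = \left(10 + 28\right) + 0 \left(-1\right) = 38 + 0 = 38$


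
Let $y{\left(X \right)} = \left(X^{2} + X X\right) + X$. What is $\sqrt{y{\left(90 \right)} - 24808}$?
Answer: $i \sqrt{8518} \approx 92.293 i$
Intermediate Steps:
$y{\left(X \right)} = X + 2 X^{2}$ ($y{\left(X \right)} = \left(X^{2} + X^{2}\right) + X = 2 X^{2} + X = X + 2 X^{2}$)
$\sqrt{y{\left(90 \right)} - 24808} = \sqrt{90 \left(1 + 2 \cdot 90\right) - 24808} = \sqrt{90 \left(1 + 180\right) - 24808} = \sqrt{90 \cdot 181 - 24808} = \sqrt{16290 - 24808} = \sqrt{-8518} = i \sqrt{8518}$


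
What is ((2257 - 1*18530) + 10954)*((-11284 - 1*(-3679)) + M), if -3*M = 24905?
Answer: 84607560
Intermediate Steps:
M = -24905/3 (M = -⅓*24905 = -24905/3 ≈ -8301.7)
((2257 - 1*18530) + 10954)*((-11284 - 1*(-3679)) + M) = ((2257 - 1*18530) + 10954)*((-11284 - 1*(-3679)) - 24905/3) = ((2257 - 18530) + 10954)*((-11284 + 3679) - 24905/3) = (-16273 + 10954)*(-7605 - 24905/3) = -5319*(-47720/3) = 84607560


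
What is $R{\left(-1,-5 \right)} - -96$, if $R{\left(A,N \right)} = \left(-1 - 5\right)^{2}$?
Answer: $132$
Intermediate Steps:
$R{\left(A,N \right)} = 36$ ($R{\left(A,N \right)} = \left(-6\right)^{2} = 36$)
$R{\left(-1,-5 \right)} - -96 = 36 - -96 = 36 + 96 = 132$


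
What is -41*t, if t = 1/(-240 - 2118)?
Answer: 41/2358 ≈ 0.017388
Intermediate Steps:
t = -1/2358 (t = 1/(-2358) = -1/2358 ≈ -0.00042409)
-41*t = -41*(-1/2358) = 41/2358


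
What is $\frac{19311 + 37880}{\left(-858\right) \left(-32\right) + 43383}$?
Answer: $\frac{57191}{70839} \approx 0.80734$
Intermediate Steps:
$\frac{19311 + 37880}{\left(-858\right) \left(-32\right) + 43383} = \frac{57191}{27456 + 43383} = \frac{57191}{70839}$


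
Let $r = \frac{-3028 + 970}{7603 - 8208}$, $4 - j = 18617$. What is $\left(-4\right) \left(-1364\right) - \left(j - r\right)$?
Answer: $\frac{14563803}{605} \approx 24072.0$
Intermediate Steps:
$j = -18613$ ($j = 4 - 18617 = -18613$)
$r = \frac{2058}{605}$ ($r = - \frac{2058}{-605} = \left(-2058\right) \left(- \frac{1}{605}\right) = \frac{2058}{605} \approx 3.4017$)
$\left(-4\right) \left(-1364\right) - \left(j - r\right) = \left(-4\right) \left(-1364\right) - \left(-18613 - \frac{2058}{605}\right) = 5456 - \left(-18613 - \frac{2058}{605}\right) = 5456 - - \frac{11262923}{605} = 5456 + \frac{11262923}{605} = \frac{14563803}{605}$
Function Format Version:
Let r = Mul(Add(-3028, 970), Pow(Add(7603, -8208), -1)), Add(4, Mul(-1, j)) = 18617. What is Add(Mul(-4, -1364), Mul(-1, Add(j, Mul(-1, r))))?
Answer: Rational(14563803, 605) ≈ 24072.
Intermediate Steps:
j = -18613 (j = Add(4, Mul(-1, 18617)) = Add(4, -18617) = -18613)
r = Rational(2058, 605) (r = Mul(-2058, Pow(-605, -1)) = Mul(-2058, Rational(-1, 605)) = Rational(2058, 605) ≈ 3.4017)
Add(Mul(-4, -1364), Mul(-1, Add(j, Mul(-1, r)))) = Add(Mul(-4, -1364), Mul(-1, Add(-18613, Mul(-1, Rational(2058, 605))))) = Add(5456, Mul(-1, Add(-18613, Rational(-2058, 605)))) = Add(5456, Mul(-1, Rational(-11262923, 605))) = Add(5456, Rational(11262923, 605)) = Rational(14563803, 605)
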